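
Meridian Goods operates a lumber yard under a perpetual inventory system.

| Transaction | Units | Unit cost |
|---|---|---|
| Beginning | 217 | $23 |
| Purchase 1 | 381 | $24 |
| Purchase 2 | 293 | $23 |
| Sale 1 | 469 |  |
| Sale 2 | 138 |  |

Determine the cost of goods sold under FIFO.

COGS = $14,342

Sale 1 (469) [FIFO — oldest first]: 217 @ $23 + 252 @ $24 = $11,039
Sale 2 (138) [FIFO — oldest first]: 129 @ $24 + 9 @ $23 = $3,303
Total COGS = $11,039 + $3,303 = $14,342
Ending inventory: 284 @ $23 = $6,532
Check: goods available $20,874 = COGS $14,342 + ending $6,532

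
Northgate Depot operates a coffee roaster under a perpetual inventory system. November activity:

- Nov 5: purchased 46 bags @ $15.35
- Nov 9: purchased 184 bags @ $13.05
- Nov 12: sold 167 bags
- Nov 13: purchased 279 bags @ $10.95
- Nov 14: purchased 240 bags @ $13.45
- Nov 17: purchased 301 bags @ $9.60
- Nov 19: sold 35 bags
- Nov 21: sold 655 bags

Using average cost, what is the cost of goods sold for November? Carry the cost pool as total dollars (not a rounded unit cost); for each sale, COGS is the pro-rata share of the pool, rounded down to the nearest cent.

After Nov 5: 46 on hand, pool $706.10 (≈ $15.3500 each)
After Nov 9: 230 on hand, pool $3,107.30 (≈ $13.5100 each)
Nov 12, sell 167: 167/230 × $3,107.30 → $2,256.17
After Nov 13: 342 on hand, pool $3,906.18 (≈ $11.4216 each)
After Nov 14: 582 on hand, pool $7,134.18 (≈ $12.2580 each)
After Nov 17: 883 on hand, pool $10,023.78 (≈ $11.3520 each)
Nov 19, sell 35: 35/883 × $10,023.78 → $397.31
Nov 21, sell 655: 655/848 × $9,626.47 → $7,435.53
Total COGS = $2,256.17 + $397.31 + $7,435.53 = $10,089.01
Ending inventory (cost pool remaining) = $2,190.94

COGS = $10,089.01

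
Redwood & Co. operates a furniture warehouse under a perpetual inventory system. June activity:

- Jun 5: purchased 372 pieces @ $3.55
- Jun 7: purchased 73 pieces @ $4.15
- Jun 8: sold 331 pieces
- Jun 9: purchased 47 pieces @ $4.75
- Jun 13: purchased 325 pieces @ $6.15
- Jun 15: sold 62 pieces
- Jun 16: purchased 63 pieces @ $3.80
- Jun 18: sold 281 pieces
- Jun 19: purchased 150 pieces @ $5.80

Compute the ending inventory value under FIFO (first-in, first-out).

Ending inventory = $1,988.85

Jun 8, 331 sold [FIFO — oldest first]: 331 @ $3.55 = $1,175.05
Jun 15, 62 sold [FIFO — oldest first]: 41 @ $3.55 + 21 @ $4.15 = $232.70
Jun 18, 281 sold [FIFO — oldest first]: 52 @ $4.15 + 47 @ $4.75 + 182 @ $6.15 = $1,558.35
Total COGS = $1,175.05 + $232.70 + $1,558.35 = $2,966.10
Ending inventory: 143 @ $6.15 + 63 @ $3.80 + 150 @ $5.80 = $1,988.85
Check: goods available $4,954.95 = COGS $2,966.10 + ending $1,988.85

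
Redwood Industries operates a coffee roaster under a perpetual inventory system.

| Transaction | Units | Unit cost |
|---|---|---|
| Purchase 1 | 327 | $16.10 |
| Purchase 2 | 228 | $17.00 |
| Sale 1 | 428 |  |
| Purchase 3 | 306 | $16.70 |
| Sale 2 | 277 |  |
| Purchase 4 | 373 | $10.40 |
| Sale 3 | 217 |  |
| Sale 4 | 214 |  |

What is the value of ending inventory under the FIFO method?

Ending inventory = $1,019.20

Sale 1 (428) [FIFO — oldest first]: 327 @ $16.10 + 101 @ $17.00 = $6,981.70
Sale 2 (277) [FIFO — oldest first]: 127 @ $17.00 + 150 @ $16.70 = $4,664.00
Sale 3 (217) [FIFO — oldest first]: 156 @ $16.70 + 61 @ $10.40 = $3,239.60
Sale 4 (214) [FIFO — oldest first]: 214 @ $10.40 = $2,225.60
Total COGS = $6,981.70 + $4,664.00 + $3,239.60 + $2,225.60 = $17,110.90
Ending inventory: 98 @ $10.40 = $1,019.20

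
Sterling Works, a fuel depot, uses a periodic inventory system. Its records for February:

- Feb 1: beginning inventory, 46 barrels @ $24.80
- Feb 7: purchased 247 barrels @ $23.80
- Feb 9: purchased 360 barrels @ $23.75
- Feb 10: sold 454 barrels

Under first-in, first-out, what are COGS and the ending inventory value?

COGS = $10,843.15; ending inventory = $4,726.25

Feb 10, 454 sold [FIFO — oldest first]: 46 @ $24.80 + 247 @ $23.80 + 161 @ $23.75 = $10,843.15
Ending inventory: 199 @ $23.75 = $4,726.25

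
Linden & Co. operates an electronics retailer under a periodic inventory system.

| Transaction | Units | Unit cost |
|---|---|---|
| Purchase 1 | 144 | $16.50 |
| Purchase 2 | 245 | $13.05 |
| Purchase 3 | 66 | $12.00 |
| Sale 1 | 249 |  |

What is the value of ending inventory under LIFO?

Sale 1 (249) [LIFO — newest first]: 66 @ $12.00 + 183 @ $13.05 = $3,180.15
Ending inventory: 144 @ $16.50 + 62 @ $13.05 = $3,185.10
Check: goods available $6,365.25 = COGS $3,180.15 + ending $3,185.10

Ending inventory = $3,185.10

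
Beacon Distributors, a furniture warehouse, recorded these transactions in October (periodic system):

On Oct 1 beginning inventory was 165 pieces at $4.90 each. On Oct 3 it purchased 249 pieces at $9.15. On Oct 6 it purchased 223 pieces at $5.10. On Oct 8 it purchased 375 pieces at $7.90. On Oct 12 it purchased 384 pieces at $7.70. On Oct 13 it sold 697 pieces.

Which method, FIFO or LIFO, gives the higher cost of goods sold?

LIFO

FIFO COGS: 165 @ $4.90 + 249 @ $9.15 + 223 @ $5.10 + 60 @ $7.90 = $4,698.15
LIFO COGS: 384 @ $7.70 + 313 @ $7.90 = $5,429.50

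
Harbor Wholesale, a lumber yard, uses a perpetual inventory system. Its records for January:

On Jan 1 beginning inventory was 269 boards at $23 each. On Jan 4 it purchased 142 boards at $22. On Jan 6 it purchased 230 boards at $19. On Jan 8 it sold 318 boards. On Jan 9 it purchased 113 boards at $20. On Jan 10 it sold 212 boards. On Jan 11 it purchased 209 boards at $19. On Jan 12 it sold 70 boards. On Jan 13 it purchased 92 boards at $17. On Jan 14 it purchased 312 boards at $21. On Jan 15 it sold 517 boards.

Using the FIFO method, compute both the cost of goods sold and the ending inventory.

COGS = $22,778; ending inventory = $5,250

Jan 8, 318 sold [FIFO — oldest first]: 269 @ $23 + 49 @ $22 = $7,265
Jan 10, 212 sold [FIFO — oldest first]: 93 @ $22 + 119 @ $19 = $4,307
Jan 12, 70 sold [FIFO — oldest first]: 70 @ $19 = $1,330
Jan 15, 517 sold [FIFO — oldest first]: 41 @ $19 + 113 @ $20 + 209 @ $19 + 92 @ $17 + 62 @ $21 = $9,876
Total COGS = $7,265 + $4,307 + $1,330 + $9,876 = $22,778
Ending inventory: 250 @ $21 = $5,250
Check: goods available $28,028 = COGS $22,778 + ending $5,250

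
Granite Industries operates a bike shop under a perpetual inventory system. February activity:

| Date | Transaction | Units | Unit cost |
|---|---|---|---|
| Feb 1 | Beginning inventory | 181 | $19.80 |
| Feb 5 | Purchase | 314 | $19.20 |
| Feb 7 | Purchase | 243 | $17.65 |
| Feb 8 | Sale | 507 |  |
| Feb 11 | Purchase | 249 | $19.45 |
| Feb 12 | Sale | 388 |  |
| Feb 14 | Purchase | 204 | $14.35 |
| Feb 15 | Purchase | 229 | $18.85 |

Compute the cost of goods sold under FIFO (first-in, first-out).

COGS = $16,955.20

Feb 8, 507 sold [FIFO — oldest first]: 181 @ $19.80 + 314 @ $19.20 + 12 @ $17.65 = $9,824.40
Feb 12, 388 sold [FIFO — oldest first]: 231 @ $17.65 + 157 @ $19.45 = $7,130.80
Total COGS = $9,824.40 + $7,130.80 = $16,955.20
Ending inventory: 92 @ $19.45 + 204 @ $14.35 + 229 @ $18.85 = $9,033.45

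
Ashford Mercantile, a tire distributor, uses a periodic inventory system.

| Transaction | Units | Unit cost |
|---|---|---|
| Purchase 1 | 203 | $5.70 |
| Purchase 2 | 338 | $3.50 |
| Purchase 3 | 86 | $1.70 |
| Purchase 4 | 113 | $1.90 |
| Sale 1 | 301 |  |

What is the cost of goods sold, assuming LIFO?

Sale 1 (301) [LIFO — newest first]: 113 @ $1.90 + 86 @ $1.70 + 102 @ $3.50 = $717.90
Ending inventory: 203 @ $5.70 + 236 @ $3.50 = $1,983.10
Check: goods available $2,701.00 = COGS $717.90 + ending $1,983.10

COGS = $717.90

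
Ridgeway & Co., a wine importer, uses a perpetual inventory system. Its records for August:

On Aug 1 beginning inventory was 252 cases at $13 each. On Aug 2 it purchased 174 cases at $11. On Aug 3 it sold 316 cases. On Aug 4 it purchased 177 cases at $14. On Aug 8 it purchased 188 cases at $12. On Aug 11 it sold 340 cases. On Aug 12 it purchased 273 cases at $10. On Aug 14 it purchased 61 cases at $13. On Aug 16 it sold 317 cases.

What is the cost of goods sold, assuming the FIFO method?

COGS = $11,744

Aug 3, 316 sold [FIFO — oldest first]: 252 @ $13 + 64 @ $11 = $3,980
Aug 11, 340 sold [FIFO — oldest first]: 110 @ $11 + 177 @ $14 + 53 @ $12 = $4,324
Aug 16, 317 sold [FIFO — oldest first]: 135 @ $12 + 182 @ $10 = $3,440
Total COGS = $3,980 + $4,324 + $3,440 = $11,744
Ending inventory: 91 @ $10 + 61 @ $13 = $1,703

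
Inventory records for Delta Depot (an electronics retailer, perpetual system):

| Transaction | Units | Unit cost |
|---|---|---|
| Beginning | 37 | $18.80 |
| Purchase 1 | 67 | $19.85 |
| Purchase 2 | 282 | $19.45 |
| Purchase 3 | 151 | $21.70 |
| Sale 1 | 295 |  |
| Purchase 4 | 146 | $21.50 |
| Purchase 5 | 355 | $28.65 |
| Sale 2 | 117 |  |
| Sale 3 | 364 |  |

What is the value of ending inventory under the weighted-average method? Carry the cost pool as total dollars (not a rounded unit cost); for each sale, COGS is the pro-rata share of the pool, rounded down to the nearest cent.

Ending inventory = $6,407.55

After Beginning: 37 on hand, pool $695.60 (≈ $18.8000 each)
After Purchase 1: 104 on hand, pool $2,025.55 (≈ $19.4764 each)
After Purchase 2: 386 on hand, pool $7,510.45 (≈ $19.4571 each)
After Purchase 3: 537 on hand, pool $10,787.15 (≈ $20.0878 each)
Sale 1, sell 295: 295/537 × $10,787.15 → $5,925.90
After Purchase 4: 388 on hand, pool $8,000.25 (≈ $20.6192 each)
After Purchase 5: 743 on hand, pool $18,171.00 (≈ $24.4563 each)
Sale 2, sell 117: 117/743 × $18,171.00 → $2,861.38
Sale 3, sell 364: 364/626 × $15,309.62 → $8,902.07
Total COGS = $5,925.90 + $2,861.38 + $8,902.07 = $17,689.35
Ending inventory (cost pool remaining) = $6,407.55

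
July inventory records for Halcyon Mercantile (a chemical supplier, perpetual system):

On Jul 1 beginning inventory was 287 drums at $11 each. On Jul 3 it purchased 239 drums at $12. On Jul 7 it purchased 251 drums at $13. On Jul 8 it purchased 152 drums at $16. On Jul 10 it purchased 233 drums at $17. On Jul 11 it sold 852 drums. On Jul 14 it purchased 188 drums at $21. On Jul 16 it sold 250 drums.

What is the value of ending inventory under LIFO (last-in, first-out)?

Ending inventory = $2,728

Jul 11, 852 sold [LIFO — newest first]: 233 @ $17 + 152 @ $16 + 251 @ $13 + 216 @ $12 = $12,248
Jul 16, 250 sold [LIFO — newest first]: 188 @ $21 + 23 @ $12 + 39 @ $11 = $4,653
Total COGS = $12,248 + $4,653 = $16,901
Ending inventory: 248 @ $11 = $2,728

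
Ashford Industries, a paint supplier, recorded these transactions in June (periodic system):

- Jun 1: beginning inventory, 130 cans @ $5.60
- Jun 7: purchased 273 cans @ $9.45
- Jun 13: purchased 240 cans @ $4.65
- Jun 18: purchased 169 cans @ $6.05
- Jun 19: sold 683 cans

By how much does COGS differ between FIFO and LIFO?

FIFO COGS: 130 @ $5.60 + 273 @ $9.45 + 240 @ $4.65 + 40 @ $6.05 = $4,665.85
LIFO COGS: 169 @ $6.05 + 240 @ $4.65 + 273 @ $9.45 + 1 @ $5.60 = $4,723.90
Difference = |$4,665.85 − $4,723.90| = $58.05

$58.05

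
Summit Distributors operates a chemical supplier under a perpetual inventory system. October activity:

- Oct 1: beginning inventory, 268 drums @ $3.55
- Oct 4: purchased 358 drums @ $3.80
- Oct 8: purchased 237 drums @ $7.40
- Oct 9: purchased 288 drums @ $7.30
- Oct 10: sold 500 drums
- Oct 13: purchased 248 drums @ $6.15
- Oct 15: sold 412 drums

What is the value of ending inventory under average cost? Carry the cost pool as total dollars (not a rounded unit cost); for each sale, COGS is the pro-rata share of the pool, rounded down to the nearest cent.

Ending inventory = $2,716.05

After Oct 1: 268 on hand, pool $951.40 (≈ $3.5500 each)
After Oct 4: 626 on hand, pool $2,311.80 (≈ $3.6930 each)
After Oct 8: 863 on hand, pool $4,065.60 (≈ $4.7110 each)
After Oct 9: 1151 on hand, pool $6,168.00 (≈ $5.3588 each)
Oct 10, sell 500: 500/1151 × $6,168.00 → $2,679.40
After Oct 13: 899 on hand, pool $5,013.80 (≈ $5.5771 each)
Oct 15, sell 412: 412/899 × $5,013.80 → $2,297.75
Total COGS = $2,679.40 + $2,297.75 = $4,977.15
Ending inventory (cost pool remaining) = $2,716.05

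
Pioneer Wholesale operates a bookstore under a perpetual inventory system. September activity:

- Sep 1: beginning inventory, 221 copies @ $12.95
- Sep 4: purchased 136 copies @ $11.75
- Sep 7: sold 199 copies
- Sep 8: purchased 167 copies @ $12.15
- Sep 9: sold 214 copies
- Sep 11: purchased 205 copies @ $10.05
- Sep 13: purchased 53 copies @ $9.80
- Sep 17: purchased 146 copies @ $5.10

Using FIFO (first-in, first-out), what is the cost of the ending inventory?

Sep 7, 199 sold [FIFO — oldest first]: 199 @ $12.95 = $2,577.05
Sep 9, 214 sold [FIFO — oldest first]: 22 @ $12.95 + 136 @ $11.75 + 56 @ $12.15 = $2,563.30
Total COGS = $2,577.05 + $2,563.30 = $5,140.35
Ending inventory: 111 @ $12.15 + 205 @ $10.05 + 53 @ $9.80 + 146 @ $5.10 = $4,672.90
Check: goods available $9,813.25 = COGS $5,140.35 + ending $4,672.90

Ending inventory = $4,672.90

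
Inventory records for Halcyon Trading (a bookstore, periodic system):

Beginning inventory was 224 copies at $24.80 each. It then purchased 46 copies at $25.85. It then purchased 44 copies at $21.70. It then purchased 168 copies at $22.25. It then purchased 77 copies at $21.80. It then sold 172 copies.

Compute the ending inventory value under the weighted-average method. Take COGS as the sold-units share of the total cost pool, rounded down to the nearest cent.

Sale 1, sell 172: 172/559 × $13,115.70 → $4,035.60
Ending inventory (cost pool remaining) = $9,080.10

Ending inventory = $9,080.10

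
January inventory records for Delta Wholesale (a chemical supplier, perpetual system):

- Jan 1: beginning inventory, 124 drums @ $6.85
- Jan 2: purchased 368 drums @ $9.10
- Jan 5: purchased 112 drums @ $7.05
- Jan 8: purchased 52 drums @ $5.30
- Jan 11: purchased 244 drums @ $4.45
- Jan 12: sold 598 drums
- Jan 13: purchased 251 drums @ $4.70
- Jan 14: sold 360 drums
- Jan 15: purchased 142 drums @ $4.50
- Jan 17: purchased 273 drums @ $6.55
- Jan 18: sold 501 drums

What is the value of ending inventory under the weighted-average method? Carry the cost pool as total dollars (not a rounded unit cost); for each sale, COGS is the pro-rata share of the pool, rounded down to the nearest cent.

After Jan 1: 124 on hand, pool $849.40 (≈ $6.8500 each)
After Jan 2: 492 on hand, pool $4,198.20 (≈ $8.5329 each)
After Jan 5: 604 on hand, pool $4,987.80 (≈ $8.2579 each)
After Jan 8: 656 on hand, pool $5,263.40 (≈ $8.0235 each)
After Jan 11: 900 on hand, pool $6,349.20 (≈ $7.0547 each)
Jan 12, sell 598: 598/900 × $6,349.20 → $4,218.69
After Jan 13: 553 on hand, pool $3,310.21 (≈ $5.9859 each)
Jan 14, sell 360: 360/553 × $3,310.21 → $2,154.92
After Jan 15: 335 on hand, pool $1,794.29 (≈ $5.3561 each)
After Jan 17: 608 on hand, pool $3,582.44 (≈ $5.8922 each)
Jan 18, sell 501: 501/608 × $3,582.44 → $2,951.97
Total COGS = $4,218.69 + $2,154.92 + $2,951.97 = $9,325.58
Ending inventory (cost pool remaining) = $630.47
Check: goods available $9,956.05 = COGS $9,325.58 + ending $630.47

Ending inventory = $630.47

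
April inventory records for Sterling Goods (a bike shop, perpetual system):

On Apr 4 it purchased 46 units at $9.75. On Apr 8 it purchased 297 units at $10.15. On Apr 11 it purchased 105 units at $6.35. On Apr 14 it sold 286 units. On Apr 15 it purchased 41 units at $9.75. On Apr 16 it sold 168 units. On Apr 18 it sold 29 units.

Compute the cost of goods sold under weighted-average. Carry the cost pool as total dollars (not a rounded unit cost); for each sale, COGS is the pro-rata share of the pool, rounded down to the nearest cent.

COGS = $4,473.59

After Apr 4: 46 on hand, pool $448.50 (≈ $9.7500 each)
After Apr 8: 343 on hand, pool $3,463.05 (≈ $10.0964 each)
After Apr 11: 448 on hand, pool $4,129.80 (≈ $9.2183 each)
Apr 14, sell 286: 286/448 × $4,129.80 → $2,636.43
After Apr 15: 203 on hand, pool $1,893.12 (≈ $9.3257 each)
Apr 16, sell 168: 168/203 × $1,893.12 → $1,566.72
Apr 18, sell 29: 29/35 × $326.40 → $270.44
Total COGS = $2,636.43 + $1,566.72 + $270.44 = $4,473.59
Ending inventory (cost pool remaining) = $55.96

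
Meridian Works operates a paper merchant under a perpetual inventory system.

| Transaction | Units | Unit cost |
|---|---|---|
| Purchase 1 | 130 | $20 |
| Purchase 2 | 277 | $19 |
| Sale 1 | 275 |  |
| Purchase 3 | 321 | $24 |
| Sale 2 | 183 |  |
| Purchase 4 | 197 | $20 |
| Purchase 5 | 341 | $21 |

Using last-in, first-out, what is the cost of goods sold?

COGS = $9,617

Sale 1 (275) [LIFO — newest first]: 275 @ $19 = $5,225
Sale 2 (183) [LIFO — newest first]: 183 @ $24 = $4,392
Total COGS = $5,225 + $4,392 = $9,617
Ending inventory: 130 @ $20 + 2 @ $19 + 138 @ $24 + 197 @ $20 + 341 @ $21 = $17,051
Check: goods available $26,668 = COGS $9,617 + ending $17,051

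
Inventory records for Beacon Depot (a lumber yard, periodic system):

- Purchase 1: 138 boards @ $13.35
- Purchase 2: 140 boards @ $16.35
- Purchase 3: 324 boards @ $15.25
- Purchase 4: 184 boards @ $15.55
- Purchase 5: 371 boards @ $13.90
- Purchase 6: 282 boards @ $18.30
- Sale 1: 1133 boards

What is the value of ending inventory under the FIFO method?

Ending inventory = $5,494.20

Sale 1 (1133) [FIFO — oldest first]: 138 @ $13.35 + 140 @ $16.35 + 324 @ $15.25 + 184 @ $15.55 + 347 @ $13.90 = $16,756.80
Ending inventory: 24 @ $13.90 + 282 @ $18.30 = $5,494.20
Check: goods available $22,251.00 = COGS $16,756.80 + ending $5,494.20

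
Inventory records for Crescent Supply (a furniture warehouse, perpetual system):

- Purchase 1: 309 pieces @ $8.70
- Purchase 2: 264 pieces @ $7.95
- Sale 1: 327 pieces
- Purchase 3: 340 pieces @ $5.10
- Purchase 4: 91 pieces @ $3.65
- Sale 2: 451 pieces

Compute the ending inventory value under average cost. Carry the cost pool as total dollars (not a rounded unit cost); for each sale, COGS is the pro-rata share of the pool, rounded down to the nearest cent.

Ending inventory = $1,375.82

After Purchase 1: 309 on hand, pool $2,688.30 (≈ $8.7000 each)
After Purchase 2: 573 on hand, pool $4,787.10 (≈ $8.3545 each)
Sale 1, sell 327: 327/573 × $4,787.10 → $2,731.90
After Purchase 3: 586 on hand, pool $3,789.20 (≈ $6.4662 each)
After Purchase 4: 677 on hand, pool $4,121.35 (≈ $6.0877 each)
Sale 2, sell 451: 451/677 × $4,121.35 → $2,745.53
Total COGS = $2,731.90 + $2,745.53 = $5,477.43
Ending inventory (cost pool remaining) = $1,375.82
Check: goods available $6,853.25 = COGS $5,477.43 + ending $1,375.82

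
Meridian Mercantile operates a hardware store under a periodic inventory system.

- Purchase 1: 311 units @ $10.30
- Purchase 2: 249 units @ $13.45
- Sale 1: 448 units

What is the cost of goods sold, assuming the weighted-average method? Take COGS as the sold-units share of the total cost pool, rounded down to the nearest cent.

COGS = $5,241.88

Sale 1, sell 448: 448/560 × $6,552.35 → $5,241.88
Ending inventory (cost pool remaining) = $1,310.47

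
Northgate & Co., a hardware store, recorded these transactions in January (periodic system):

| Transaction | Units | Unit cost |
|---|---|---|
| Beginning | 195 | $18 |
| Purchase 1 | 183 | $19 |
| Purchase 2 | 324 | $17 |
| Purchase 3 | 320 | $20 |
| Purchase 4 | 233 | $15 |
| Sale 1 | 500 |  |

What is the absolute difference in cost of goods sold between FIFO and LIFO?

$226

FIFO COGS: 195 @ $18 + 183 @ $19 + 122 @ $17 = $9,061
LIFO COGS: 233 @ $15 + 267 @ $20 = $8,835
Difference = |$9,061 − $8,835| = $226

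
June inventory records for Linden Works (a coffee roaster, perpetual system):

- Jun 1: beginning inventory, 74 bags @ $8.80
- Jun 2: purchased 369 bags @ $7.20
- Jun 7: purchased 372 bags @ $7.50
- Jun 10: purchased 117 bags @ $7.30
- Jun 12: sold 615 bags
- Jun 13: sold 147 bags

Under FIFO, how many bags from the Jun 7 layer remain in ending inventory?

Jun 12, 615 sold [FIFO — oldest first]: 74 @ $8.80 + 369 @ $7.20 + 172 @ $7.50 = $4,598.00
Jun 13, 147 sold [FIFO — oldest first]: 147 @ $7.50 = $1,102.50
Total COGS = $4,598.00 + $1,102.50 = $5,700.50
Ending inventory: 53 @ $7.50 + 117 @ $7.30 = $1,251.60

53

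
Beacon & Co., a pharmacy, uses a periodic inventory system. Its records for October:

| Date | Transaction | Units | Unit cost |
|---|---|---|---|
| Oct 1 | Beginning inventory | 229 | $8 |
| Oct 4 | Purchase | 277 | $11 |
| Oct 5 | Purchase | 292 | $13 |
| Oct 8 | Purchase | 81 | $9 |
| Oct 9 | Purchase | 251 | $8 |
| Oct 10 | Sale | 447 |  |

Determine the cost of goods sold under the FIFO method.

COGS = $4,230

Oct 10, 447 sold [FIFO — oldest first]: 229 @ $8 + 218 @ $11 = $4,230
Ending inventory: 59 @ $11 + 292 @ $13 + 81 @ $9 + 251 @ $8 = $7,182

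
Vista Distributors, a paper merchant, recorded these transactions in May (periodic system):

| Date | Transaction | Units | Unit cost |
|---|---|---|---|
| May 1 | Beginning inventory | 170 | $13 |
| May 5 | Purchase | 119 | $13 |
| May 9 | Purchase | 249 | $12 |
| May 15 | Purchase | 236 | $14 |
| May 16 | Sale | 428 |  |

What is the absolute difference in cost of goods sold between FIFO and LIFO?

$183

FIFO COGS: 170 @ $13 + 119 @ $13 + 139 @ $12 = $5,425
LIFO COGS: 236 @ $14 + 192 @ $12 = $5,608
Difference = |$5,425 − $5,608| = $183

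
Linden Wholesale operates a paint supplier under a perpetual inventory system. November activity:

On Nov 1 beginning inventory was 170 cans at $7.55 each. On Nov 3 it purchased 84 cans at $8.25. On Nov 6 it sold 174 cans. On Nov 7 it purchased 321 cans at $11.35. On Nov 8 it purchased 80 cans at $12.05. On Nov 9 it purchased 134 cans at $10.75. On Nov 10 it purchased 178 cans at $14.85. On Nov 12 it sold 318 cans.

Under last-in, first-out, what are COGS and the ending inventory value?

Nov 6, 174 sold [LIFO — newest first]: 84 @ $8.25 + 90 @ $7.55 = $1,372.50
Nov 12, 318 sold [LIFO — newest first]: 178 @ $14.85 + 134 @ $10.75 + 6 @ $12.05 = $4,156.10
Total COGS = $1,372.50 + $4,156.10 = $5,528.60
Ending inventory: 80 @ $7.55 + 321 @ $11.35 + 74 @ $12.05 = $5,139.05

COGS = $5,528.60; ending inventory = $5,139.05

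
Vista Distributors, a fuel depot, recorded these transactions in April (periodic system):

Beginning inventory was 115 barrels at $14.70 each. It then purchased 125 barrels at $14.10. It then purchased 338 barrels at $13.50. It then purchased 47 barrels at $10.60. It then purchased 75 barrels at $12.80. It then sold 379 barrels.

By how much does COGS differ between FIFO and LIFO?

$401.80

FIFO COGS: 115 @ $14.70 + 125 @ $14.10 + 139 @ $13.50 = $5,329.50
LIFO COGS: 75 @ $12.80 + 47 @ $10.60 + 257 @ $13.50 = $4,927.70
Difference = |$5,329.50 − $4,927.70| = $401.80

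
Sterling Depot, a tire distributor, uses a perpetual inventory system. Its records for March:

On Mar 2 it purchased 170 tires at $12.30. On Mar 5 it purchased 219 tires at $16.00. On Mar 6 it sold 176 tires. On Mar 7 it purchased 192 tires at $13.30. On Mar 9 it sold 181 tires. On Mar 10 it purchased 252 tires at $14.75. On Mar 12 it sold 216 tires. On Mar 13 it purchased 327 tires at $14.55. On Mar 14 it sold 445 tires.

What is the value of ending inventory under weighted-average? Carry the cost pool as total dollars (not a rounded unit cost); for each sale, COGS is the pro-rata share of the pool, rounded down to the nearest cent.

After Mar 2: 170 on hand, pool $2,091.00 (≈ $12.3000 each)
After Mar 5: 389 on hand, pool $5,595.00 (≈ $14.3830 each)
Mar 6, sell 176: 176/389 × $5,595.00 → $2,531.41
After Mar 7: 405 on hand, pool $5,617.19 (≈ $13.8696 each)
Mar 9, sell 181: 181/405 × $5,617.19 → $2,510.39
After Mar 10: 476 on hand, pool $6,823.80 (≈ $14.3357 each)
Mar 12, sell 216: 216/476 × $6,823.80 → $3,096.51
After Mar 13: 587 on hand, pool $8,485.14 (≈ $14.4551 each)
Mar 14, sell 445: 445/587 × $8,485.14 → $6,432.51
Total COGS = $2,531.41 + $2,510.39 + $3,096.51 + $6,432.51 = $14,570.82
Ending inventory (cost pool remaining) = $2,052.63

Ending inventory = $2,052.63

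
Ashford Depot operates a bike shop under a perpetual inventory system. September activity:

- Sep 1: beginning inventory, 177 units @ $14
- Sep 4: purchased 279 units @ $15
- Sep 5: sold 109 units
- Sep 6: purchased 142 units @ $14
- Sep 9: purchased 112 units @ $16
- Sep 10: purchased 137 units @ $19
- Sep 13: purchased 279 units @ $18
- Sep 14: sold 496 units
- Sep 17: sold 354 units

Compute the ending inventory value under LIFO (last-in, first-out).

Sep 5, 109 sold [LIFO — newest first]: 109 @ $15 = $1,635
Sep 14, 496 sold [LIFO — newest first]: 279 @ $18 + 137 @ $19 + 80 @ $16 = $8,905
Sep 17, 354 sold [LIFO — newest first]: 32 @ $16 + 142 @ $14 + 170 @ $15 + 10 @ $14 = $5,190
Total COGS = $1,635 + $8,905 + $5,190 = $15,730
Ending inventory: 167 @ $14 = $2,338
Check: goods available $18,068 = COGS $15,730 + ending $2,338

Ending inventory = $2,338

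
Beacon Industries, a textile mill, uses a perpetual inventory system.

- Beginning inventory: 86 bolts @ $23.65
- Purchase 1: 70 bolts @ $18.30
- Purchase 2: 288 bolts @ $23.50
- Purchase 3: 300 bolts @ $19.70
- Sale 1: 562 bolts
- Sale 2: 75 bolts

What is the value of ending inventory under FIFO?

Ending inventory = $2,107.90

Sale 1 (562) [FIFO — oldest first]: 86 @ $23.65 + 70 @ $18.30 + 288 @ $23.50 + 118 @ $19.70 = $12,407.50
Sale 2 (75) [FIFO — oldest first]: 75 @ $19.70 = $1,477.50
Total COGS = $12,407.50 + $1,477.50 = $13,885.00
Ending inventory: 107 @ $19.70 = $2,107.90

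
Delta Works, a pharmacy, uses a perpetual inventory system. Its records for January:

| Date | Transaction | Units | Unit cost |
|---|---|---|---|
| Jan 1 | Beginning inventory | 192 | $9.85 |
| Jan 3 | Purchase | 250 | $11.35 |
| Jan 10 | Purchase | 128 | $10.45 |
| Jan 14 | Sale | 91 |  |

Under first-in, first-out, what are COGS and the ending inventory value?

COGS = $896.35; ending inventory = $5,169.95

Jan 14, 91 sold [FIFO — oldest first]: 91 @ $9.85 = $896.35
Ending inventory: 101 @ $9.85 + 250 @ $11.35 + 128 @ $10.45 = $5,169.95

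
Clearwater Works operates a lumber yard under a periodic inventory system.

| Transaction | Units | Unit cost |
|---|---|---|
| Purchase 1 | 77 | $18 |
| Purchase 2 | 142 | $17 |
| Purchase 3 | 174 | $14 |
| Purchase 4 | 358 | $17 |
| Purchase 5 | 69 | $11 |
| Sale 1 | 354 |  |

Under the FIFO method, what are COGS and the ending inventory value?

Sale 1 (354) [FIFO — oldest first]: 77 @ $18 + 142 @ $17 + 135 @ $14 = $5,690
Ending inventory: 39 @ $14 + 358 @ $17 + 69 @ $11 = $7,391

COGS = $5,690; ending inventory = $7,391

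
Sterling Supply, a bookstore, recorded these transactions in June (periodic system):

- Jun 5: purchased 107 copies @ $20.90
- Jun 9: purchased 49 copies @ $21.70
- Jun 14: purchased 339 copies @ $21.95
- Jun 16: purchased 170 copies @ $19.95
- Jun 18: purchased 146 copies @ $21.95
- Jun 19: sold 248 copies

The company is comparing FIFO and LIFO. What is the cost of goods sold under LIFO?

COGS = $5,239.60

FIFO COGS: 107 @ $20.90 + 49 @ $21.70 + 92 @ $21.95 = $5,319.00
LIFO COGS: 146 @ $21.95 + 102 @ $19.95 = $5,239.60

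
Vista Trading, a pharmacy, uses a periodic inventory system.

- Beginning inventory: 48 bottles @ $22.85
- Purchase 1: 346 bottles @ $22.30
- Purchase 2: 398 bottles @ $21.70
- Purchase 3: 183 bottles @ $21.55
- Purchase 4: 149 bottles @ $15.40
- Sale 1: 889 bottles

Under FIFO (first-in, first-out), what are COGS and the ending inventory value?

COGS = $19,539.55; ending inventory = $4,147.90

Sale 1 (889) [FIFO — oldest first]: 48 @ $22.85 + 346 @ $22.30 + 398 @ $21.70 + 97 @ $21.55 = $19,539.55
Ending inventory: 86 @ $21.55 + 149 @ $15.40 = $4,147.90
Check: goods available $23,687.45 = COGS $19,539.55 + ending $4,147.90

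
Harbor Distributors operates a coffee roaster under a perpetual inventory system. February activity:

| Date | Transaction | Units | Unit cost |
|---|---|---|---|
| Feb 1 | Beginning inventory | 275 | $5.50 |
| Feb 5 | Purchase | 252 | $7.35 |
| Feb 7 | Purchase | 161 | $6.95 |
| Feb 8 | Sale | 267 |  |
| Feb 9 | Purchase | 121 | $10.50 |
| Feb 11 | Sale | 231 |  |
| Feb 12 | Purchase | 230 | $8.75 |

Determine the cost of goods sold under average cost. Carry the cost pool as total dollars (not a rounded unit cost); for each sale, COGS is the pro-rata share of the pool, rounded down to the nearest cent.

After Feb 1: 275 on hand, pool $1,512.50 (≈ $5.5000 each)
After Feb 5: 527 on hand, pool $3,364.70 (≈ $6.3846 each)
After Feb 7: 688 on hand, pool $4,483.65 (≈ $6.5169 each)
Feb 8, sell 267: 267/688 × $4,483.65 → $1,740.02
After Feb 9: 542 on hand, pool $4,014.13 (≈ $7.4061 each)
Feb 11, sell 231: 231/542 × $4,014.13 → $1,710.81
After Feb 12: 541 on hand, pool $4,315.82 (≈ $7.9775 each)
Total COGS = $1,740.02 + $1,710.81 = $3,450.83
Ending inventory (cost pool remaining) = $4,315.82
Check: goods available $7,766.65 = COGS $3,450.83 + ending $4,315.82

COGS = $3,450.83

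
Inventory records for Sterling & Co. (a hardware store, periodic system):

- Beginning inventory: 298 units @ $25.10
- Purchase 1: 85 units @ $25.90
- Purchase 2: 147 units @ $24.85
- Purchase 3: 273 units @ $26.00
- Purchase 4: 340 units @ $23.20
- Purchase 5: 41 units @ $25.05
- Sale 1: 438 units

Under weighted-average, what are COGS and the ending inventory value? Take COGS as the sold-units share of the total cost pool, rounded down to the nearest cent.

COGS = $10,856.51; ending inventory = $18,490.79

Sale 1, sell 438: 438/1184 × $29,347.30 → $10,856.51
Ending inventory (cost pool remaining) = $18,490.79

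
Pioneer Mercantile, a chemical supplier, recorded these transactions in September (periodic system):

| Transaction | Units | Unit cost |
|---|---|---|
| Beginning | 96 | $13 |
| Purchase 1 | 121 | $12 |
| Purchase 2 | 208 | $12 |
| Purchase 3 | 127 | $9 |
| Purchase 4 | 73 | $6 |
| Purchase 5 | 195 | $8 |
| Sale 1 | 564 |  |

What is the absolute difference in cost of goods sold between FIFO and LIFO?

FIFO COGS: 96 @ $13 + 121 @ $12 + 208 @ $12 + 127 @ $9 + 12 @ $6 = $6,411
LIFO COGS: 195 @ $8 + 73 @ $6 + 127 @ $9 + 169 @ $12 = $5,169
Difference = |$6,411 − $5,169| = $1,242

$1,242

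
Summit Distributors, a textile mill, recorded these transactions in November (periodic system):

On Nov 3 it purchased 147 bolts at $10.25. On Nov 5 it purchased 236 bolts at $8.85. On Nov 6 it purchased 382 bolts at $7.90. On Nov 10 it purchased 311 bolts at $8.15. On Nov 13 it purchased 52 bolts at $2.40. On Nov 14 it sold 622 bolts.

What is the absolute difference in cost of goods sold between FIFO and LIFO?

$777.90

FIFO COGS: 147 @ $10.25 + 236 @ $8.85 + 239 @ $7.90 = $5,483.45
LIFO COGS: 52 @ $2.40 + 311 @ $8.15 + 259 @ $7.90 = $4,705.55
Difference = |$5,483.45 − $4,705.55| = $777.90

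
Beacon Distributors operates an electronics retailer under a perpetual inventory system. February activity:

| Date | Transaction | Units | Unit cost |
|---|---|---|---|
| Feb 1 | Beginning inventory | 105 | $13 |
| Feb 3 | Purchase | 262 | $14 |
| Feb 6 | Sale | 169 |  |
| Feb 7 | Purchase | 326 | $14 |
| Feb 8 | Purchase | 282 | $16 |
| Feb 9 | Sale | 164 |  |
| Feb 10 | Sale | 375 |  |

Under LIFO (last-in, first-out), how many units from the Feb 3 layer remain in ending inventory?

93

Feb 6, 169 sold [LIFO — newest first]: 169 @ $14 = $2,366
Feb 9, 164 sold [LIFO — newest first]: 164 @ $16 = $2,624
Feb 10, 375 sold [LIFO — newest first]: 118 @ $16 + 257 @ $14 = $5,486
Total COGS = $2,366 + $2,624 + $5,486 = $10,476
Ending inventory: 105 @ $13 + 93 @ $14 + 69 @ $14 = $3,633
Check: goods available $14,109 = COGS $10,476 + ending $3,633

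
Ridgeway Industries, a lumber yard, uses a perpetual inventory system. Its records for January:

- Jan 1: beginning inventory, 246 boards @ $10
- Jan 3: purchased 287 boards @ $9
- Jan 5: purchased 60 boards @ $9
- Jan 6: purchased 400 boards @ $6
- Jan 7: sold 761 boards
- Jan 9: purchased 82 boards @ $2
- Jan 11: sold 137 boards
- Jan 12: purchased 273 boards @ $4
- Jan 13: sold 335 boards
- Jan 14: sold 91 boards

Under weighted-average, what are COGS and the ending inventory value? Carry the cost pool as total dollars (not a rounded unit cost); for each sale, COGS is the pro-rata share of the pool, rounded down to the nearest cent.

COGS = $9,119.75; ending inventory = $119.25

After Jan 1: 246 on hand, pool $2,460.00 (≈ $10.0000 each)
After Jan 3: 533 on hand, pool $5,043.00 (≈ $9.4615 each)
After Jan 5: 593 on hand, pool $5,583.00 (≈ $9.4148 each)
After Jan 6: 993 on hand, pool $7,983.00 (≈ $8.0393 each)
Jan 7, sell 761: 761/993 × $7,983.00 → $6,117.88
After Jan 9: 314 on hand, pool $2,029.12 (≈ $6.4622 each)
Jan 11, sell 137: 137/314 × $2,029.12 → $885.31
After Jan 12: 450 on hand, pool $2,235.81 (≈ $4.9685 each)
Jan 13, sell 335: 335/450 × $2,235.81 → $1,664.43
Jan 14, sell 91: 91/115 × $571.38 → $452.13
Total COGS = $6,117.88 + $885.31 + $1,664.43 + $452.13 = $9,119.75
Ending inventory (cost pool remaining) = $119.25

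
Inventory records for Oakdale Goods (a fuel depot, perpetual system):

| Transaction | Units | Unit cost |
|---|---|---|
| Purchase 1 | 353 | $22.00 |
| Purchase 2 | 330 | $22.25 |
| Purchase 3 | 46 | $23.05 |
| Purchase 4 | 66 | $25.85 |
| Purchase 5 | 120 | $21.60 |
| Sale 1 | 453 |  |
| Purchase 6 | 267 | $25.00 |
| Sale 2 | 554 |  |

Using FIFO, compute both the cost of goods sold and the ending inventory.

COGS = $22,766.90; ending inventory = $4,375.00

Sale 1 (453) [FIFO — oldest first]: 353 @ $22.00 + 100 @ $22.25 = $9,991.00
Sale 2 (554) [FIFO — oldest first]: 230 @ $22.25 + 46 @ $23.05 + 66 @ $25.85 + 120 @ $21.60 + 92 @ $25.00 = $12,775.90
Total COGS = $9,991.00 + $12,775.90 = $22,766.90
Ending inventory: 175 @ $25.00 = $4,375.00
Check: goods available $27,141.90 = COGS $22,766.90 + ending $4,375.00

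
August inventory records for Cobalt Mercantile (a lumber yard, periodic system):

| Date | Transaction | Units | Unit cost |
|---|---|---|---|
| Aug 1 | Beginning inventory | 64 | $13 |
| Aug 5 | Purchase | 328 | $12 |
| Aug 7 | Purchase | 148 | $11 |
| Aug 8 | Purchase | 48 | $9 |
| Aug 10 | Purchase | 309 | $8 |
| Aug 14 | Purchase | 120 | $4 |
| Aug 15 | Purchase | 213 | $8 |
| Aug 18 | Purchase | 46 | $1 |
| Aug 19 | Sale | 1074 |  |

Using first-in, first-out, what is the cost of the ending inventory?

Ending inventory = $1,294

Aug 19, 1074 sold [FIFO — oldest first]: 64 @ $13 + 328 @ $12 + 148 @ $11 + 48 @ $9 + 309 @ $8 + 120 @ $4 + 57 @ $8 = $10,236
Ending inventory: 156 @ $8 + 46 @ $1 = $1,294
Check: goods available $11,530 = COGS $10,236 + ending $1,294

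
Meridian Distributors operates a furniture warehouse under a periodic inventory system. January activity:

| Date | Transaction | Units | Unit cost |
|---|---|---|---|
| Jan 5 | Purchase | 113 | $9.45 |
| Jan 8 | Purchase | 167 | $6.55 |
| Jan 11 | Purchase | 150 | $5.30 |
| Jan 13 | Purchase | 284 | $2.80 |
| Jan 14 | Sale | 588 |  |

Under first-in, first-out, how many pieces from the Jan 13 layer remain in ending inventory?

126

Jan 14, 588 sold [FIFO — oldest first]: 113 @ $9.45 + 167 @ $6.55 + 150 @ $5.30 + 158 @ $2.80 = $3,399.10
Ending inventory: 126 @ $2.80 = $352.80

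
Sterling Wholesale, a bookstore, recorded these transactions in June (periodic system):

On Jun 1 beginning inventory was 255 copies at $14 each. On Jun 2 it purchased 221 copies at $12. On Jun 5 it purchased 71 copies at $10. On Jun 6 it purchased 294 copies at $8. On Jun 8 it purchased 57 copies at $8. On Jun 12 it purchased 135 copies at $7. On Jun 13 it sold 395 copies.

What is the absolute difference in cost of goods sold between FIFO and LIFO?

FIFO COGS: 255 @ $14 + 140 @ $12 = $5,250
LIFO COGS: 135 @ $7 + 57 @ $8 + 203 @ $8 = $3,025
Difference = |$5,250 − $3,025| = $2,225

$2,225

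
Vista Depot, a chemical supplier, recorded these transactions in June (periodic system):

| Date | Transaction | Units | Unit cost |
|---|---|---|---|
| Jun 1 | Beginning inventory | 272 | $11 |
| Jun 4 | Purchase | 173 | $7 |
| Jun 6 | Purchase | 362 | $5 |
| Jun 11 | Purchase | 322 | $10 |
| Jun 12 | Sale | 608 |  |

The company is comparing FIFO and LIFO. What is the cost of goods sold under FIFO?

COGS = $5,018

FIFO COGS: 272 @ $11 + 173 @ $7 + 163 @ $5 = $5,018
LIFO COGS: 322 @ $10 + 286 @ $5 = $4,650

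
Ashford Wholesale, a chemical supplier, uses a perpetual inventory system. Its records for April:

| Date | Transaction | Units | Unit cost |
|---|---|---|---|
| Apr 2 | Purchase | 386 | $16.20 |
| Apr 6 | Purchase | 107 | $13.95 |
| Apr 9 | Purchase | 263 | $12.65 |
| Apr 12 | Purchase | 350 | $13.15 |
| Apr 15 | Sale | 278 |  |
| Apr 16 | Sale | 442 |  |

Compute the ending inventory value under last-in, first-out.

Ending inventory = $6,253.20

Apr 15, 278 sold [LIFO — newest first]: 278 @ $13.15 = $3,655.70
Apr 16, 442 sold [LIFO — newest first]: 72 @ $13.15 + 263 @ $12.65 + 107 @ $13.95 = $5,766.40
Total COGS = $3,655.70 + $5,766.40 = $9,422.10
Ending inventory: 386 @ $16.20 = $6,253.20
Check: goods available $15,675.30 = COGS $9,422.10 + ending $6,253.20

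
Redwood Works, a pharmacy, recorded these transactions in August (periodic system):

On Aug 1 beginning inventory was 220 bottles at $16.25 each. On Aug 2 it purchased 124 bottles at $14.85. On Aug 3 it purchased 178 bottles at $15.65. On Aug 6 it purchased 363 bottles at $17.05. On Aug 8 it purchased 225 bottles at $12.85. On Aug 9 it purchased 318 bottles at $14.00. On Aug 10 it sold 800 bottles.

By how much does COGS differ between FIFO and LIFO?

FIFO COGS: 220 @ $16.25 + 124 @ $14.85 + 178 @ $15.65 + 278 @ $17.05 = $12,942.00
LIFO COGS: 318 @ $14.00 + 225 @ $12.85 + 257 @ $17.05 = $11,725.10
Difference = |$12,942.00 − $11,725.10| = $1,216.90

$1,216.90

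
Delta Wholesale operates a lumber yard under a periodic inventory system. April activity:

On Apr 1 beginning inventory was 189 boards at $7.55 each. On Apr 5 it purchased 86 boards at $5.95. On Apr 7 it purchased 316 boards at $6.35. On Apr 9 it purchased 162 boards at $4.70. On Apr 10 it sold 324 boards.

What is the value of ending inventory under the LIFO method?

Apr 10, 324 sold [LIFO — newest first]: 162 @ $4.70 + 162 @ $6.35 = $1,790.10
Ending inventory: 189 @ $7.55 + 86 @ $5.95 + 154 @ $6.35 = $2,916.55

Ending inventory = $2,916.55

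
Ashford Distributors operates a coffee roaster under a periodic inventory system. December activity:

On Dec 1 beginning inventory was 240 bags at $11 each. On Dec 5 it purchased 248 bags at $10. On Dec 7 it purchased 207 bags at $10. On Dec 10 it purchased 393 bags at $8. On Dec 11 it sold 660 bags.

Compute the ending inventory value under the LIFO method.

Ending inventory = $4,520

Dec 11, 660 sold [LIFO — newest first]: 393 @ $8 + 207 @ $10 + 60 @ $10 = $5,814
Ending inventory: 240 @ $11 + 188 @ $10 = $4,520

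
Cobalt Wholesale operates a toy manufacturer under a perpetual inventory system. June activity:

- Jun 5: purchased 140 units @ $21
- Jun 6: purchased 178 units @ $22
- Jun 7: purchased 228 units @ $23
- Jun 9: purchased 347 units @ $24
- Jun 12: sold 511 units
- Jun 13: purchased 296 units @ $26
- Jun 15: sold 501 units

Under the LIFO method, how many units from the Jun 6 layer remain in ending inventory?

37

Jun 12, 511 sold [LIFO — newest first]: 347 @ $24 + 164 @ $23 = $12,100
Jun 15, 501 sold [LIFO — newest first]: 296 @ $26 + 64 @ $23 + 141 @ $22 = $12,270
Total COGS = $12,100 + $12,270 = $24,370
Ending inventory: 140 @ $21 + 37 @ $22 = $3,754
Check: goods available $28,124 = COGS $24,370 + ending $3,754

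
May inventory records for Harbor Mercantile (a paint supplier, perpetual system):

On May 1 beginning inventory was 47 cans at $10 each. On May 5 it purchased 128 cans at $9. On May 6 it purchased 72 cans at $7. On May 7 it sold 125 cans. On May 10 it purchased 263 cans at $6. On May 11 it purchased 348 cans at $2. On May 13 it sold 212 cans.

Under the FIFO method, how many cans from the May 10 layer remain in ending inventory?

173

May 7, 125 sold [FIFO — oldest first]: 47 @ $10 + 78 @ $9 = $1,172
May 13, 212 sold [FIFO — oldest first]: 50 @ $9 + 72 @ $7 + 90 @ $6 = $1,494
Total COGS = $1,172 + $1,494 = $2,666
Ending inventory: 173 @ $6 + 348 @ $2 = $1,734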